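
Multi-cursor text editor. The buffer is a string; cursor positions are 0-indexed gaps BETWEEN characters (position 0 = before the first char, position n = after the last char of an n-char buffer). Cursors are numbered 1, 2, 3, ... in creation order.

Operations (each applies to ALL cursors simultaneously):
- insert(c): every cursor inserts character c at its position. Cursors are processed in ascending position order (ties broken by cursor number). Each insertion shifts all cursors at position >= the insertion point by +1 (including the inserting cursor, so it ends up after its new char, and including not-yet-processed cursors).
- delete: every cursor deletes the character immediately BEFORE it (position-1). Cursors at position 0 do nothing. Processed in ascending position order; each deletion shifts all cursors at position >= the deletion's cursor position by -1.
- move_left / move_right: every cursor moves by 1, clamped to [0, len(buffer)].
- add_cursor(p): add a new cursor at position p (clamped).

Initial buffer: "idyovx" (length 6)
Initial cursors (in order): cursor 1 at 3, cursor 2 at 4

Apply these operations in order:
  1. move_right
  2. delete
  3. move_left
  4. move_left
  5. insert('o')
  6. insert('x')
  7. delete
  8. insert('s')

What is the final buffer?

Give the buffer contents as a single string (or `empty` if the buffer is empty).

Answer: ioossdyx

Derivation:
After op 1 (move_right): buffer="idyovx" (len 6), cursors c1@4 c2@5, authorship ......
After op 2 (delete): buffer="idyx" (len 4), cursors c1@3 c2@3, authorship ....
After op 3 (move_left): buffer="idyx" (len 4), cursors c1@2 c2@2, authorship ....
After op 4 (move_left): buffer="idyx" (len 4), cursors c1@1 c2@1, authorship ....
After op 5 (insert('o')): buffer="ioodyx" (len 6), cursors c1@3 c2@3, authorship .12...
After op 6 (insert('x')): buffer="iooxxdyx" (len 8), cursors c1@5 c2@5, authorship .1212...
After op 7 (delete): buffer="ioodyx" (len 6), cursors c1@3 c2@3, authorship .12...
After op 8 (insert('s')): buffer="ioossdyx" (len 8), cursors c1@5 c2@5, authorship .1212...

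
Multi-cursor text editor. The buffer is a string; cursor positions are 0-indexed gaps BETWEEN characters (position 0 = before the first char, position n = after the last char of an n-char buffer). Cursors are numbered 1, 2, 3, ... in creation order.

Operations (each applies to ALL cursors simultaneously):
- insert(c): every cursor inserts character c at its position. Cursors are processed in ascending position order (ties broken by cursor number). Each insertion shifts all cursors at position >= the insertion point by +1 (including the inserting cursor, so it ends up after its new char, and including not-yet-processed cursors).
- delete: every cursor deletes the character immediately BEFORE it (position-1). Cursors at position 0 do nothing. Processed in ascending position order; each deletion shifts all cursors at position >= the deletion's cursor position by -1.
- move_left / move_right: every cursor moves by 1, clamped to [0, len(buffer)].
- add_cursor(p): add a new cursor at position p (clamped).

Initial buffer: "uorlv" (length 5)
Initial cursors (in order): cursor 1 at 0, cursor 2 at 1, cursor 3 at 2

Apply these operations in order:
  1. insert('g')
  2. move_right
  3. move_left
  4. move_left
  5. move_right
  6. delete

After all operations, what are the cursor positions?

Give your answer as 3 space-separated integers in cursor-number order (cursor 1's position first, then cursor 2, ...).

Answer: 0 1 2

Derivation:
After op 1 (insert('g')): buffer="gugogrlv" (len 8), cursors c1@1 c2@3 c3@5, authorship 1.2.3...
After op 2 (move_right): buffer="gugogrlv" (len 8), cursors c1@2 c2@4 c3@6, authorship 1.2.3...
After op 3 (move_left): buffer="gugogrlv" (len 8), cursors c1@1 c2@3 c3@5, authorship 1.2.3...
After op 4 (move_left): buffer="gugogrlv" (len 8), cursors c1@0 c2@2 c3@4, authorship 1.2.3...
After op 5 (move_right): buffer="gugogrlv" (len 8), cursors c1@1 c2@3 c3@5, authorship 1.2.3...
After op 6 (delete): buffer="uorlv" (len 5), cursors c1@0 c2@1 c3@2, authorship .....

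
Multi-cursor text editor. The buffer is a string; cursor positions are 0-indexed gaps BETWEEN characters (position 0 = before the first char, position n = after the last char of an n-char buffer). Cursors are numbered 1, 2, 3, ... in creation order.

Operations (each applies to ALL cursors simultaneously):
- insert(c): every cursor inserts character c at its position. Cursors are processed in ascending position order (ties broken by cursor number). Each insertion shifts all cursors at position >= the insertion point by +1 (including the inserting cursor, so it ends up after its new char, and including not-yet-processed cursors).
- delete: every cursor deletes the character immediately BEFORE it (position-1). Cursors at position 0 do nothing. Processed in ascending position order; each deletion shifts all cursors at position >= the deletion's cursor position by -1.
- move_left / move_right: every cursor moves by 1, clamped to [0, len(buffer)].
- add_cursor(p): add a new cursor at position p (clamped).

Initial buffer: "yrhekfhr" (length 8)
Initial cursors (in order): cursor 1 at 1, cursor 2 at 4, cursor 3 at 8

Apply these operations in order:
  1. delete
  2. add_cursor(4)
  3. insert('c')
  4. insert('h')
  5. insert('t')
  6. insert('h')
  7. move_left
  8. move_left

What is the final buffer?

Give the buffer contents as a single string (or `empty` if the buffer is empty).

Answer: chthrhchthkfchthhchth

Derivation:
After op 1 (delete): buffer="rhkfh" (len 5), cursors c1@0 c2@2 c3@5, authorship .....
After op 2 (add_cursor(4)): buffer="rhkfh" (len 5), cursors c1@0 c2@2 c4@4 c3@5, authorship .....
After op 3 (insert('c')): buffer="crhckfchc" (len 9), cursors c1@1 c2@4 c4@7 c3@9, authorship 1..2..4.3
After op 4 (insert('h')): buffer="chrhchkfchhch" (len 13), cursors c1@2 c2@6 c4@10 c3@13, authorship 11..22..44.33
After op 5 (insert('t')): buffer="chtrhchtkfchthcht" (len 17), cursors c1@3 c2@8 c4@13 c3@17, authorship 111..222..444.333
After op 6 (insert('h')): buffer="chthrhchthkfchthhchth" (len 21), cursors c1@4 c2@10 c4@16 c3@21, authorship 1111..2222..4444.3333
After op 7 (move_left): buffer="chthrhchthkfchthhchth" (len 21), cursors c1@3 c2@9 c4@15 c3@20, authorship 1111..2222..4444.3333
After op 8 (move_left): buffer="chthrhchthkfchthhchth" (len 21), cursors c1@2 c2@8 c4@14 c3@19, authorship 1111..2222..4444.3333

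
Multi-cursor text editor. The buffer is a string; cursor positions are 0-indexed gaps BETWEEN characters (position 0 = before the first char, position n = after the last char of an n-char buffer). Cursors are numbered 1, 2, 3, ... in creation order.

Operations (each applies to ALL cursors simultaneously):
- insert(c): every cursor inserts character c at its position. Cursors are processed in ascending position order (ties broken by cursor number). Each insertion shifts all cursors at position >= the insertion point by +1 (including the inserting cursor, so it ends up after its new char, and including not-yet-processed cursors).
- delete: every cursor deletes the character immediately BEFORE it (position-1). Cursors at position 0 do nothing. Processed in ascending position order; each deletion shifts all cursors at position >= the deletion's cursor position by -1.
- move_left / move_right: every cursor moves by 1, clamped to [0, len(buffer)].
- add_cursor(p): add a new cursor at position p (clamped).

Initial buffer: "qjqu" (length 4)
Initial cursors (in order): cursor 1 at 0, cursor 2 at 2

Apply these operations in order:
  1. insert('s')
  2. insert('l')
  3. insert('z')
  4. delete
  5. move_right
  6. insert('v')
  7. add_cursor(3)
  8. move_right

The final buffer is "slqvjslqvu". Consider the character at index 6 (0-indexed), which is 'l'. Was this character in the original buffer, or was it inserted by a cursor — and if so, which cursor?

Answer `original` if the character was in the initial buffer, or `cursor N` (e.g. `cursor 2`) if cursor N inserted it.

Answer: cursor 2

Derivation:
After op 1 (insert('s')): buffer="sqjsqu" (len 6), cursors c1@1 c2@4, authorship 1..2..
After op 2 (insert('l')): buffer="slqjslqu" (len 8), cursors c1@2 c2@6, authorship 11..22..
After op 3 (insert('z')): buffer="slzqjslzqu" (len 10), cursors c1@3 c2@8, authorship 111..222..
After op 4 (delete): buffer="slqjslqu" (len 8), cursors c1@2 c2@6, authorship 11..22..
After op 5 (move_right): buffer="slqjslqu" (len 8), cursors c1@3 c2@7, authorship 11..22..
After op 6 (insert('v')): buffer="slqvjslqvu" (len 10), cursors c1@4 c2@9, authorship 11.1.22.2.
After op 7 (add_cursor(3)): buffer="slqvjslqvu" (len 10), cursors c3@3 c1@4 c2@9, authorship 11.1.22.2.
After op 8 (move_right): buffer="slqvjslqvu" (len 10), cursors c3@4 c1@5 c2@10, authorship 11.1.22.2.
Authorship (.=original, N=cursor N): 1 1 . 1 . 2 2 . 2 .
Index 6: author = 2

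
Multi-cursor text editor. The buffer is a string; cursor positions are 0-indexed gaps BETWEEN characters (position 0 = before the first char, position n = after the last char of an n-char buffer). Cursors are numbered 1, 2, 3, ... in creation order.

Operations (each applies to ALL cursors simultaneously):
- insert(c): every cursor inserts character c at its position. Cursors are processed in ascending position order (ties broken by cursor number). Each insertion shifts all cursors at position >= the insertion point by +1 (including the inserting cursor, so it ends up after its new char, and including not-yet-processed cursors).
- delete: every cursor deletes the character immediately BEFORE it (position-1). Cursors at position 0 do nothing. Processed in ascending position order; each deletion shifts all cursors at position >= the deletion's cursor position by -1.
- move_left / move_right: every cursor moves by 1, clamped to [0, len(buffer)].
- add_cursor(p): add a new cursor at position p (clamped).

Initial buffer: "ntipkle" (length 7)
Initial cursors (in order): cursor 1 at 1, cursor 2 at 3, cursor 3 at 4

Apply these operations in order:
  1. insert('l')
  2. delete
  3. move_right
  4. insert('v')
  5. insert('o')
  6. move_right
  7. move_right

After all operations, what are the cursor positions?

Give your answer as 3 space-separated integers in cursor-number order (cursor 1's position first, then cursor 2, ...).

After op 1 (insert('l')): buffer="nltilplkle" (len 10), cursors c1@2 c2@5 c3@7, authorship .1..2.3...
After op 2 (delete): buffer="ntipkle" (len 7), cursors c1@1 c2@3 c3@4, authorship .......
After op 3 (move_right): buffer="ntipkle" (len 7), cursors c1@2 c2@4 c3@5, authorship .......
After op 4 (insert('v')): buffer="ntvipvkvle" (len 10), cursors c1@3 c2@6 c3@8, authorship ..1..2.3..
After op 5 (insert('o')): buffer="ntvoipvokvole" (len 13), cursors c1@4 c2@8 c3@11, authorship ..11..22.33..
After op 6 (move_right): buffer="ntvoipvokvole" (len 13), cursors c1@5 c2@9 c3@12, authorship ..11..22.33..
After op 7 (move_right): buffer="ntvoipvokvole" (len 13), cursors c1@6 c2@10 c3@13, authorship ..11..22.33..

Answer: 6 10 13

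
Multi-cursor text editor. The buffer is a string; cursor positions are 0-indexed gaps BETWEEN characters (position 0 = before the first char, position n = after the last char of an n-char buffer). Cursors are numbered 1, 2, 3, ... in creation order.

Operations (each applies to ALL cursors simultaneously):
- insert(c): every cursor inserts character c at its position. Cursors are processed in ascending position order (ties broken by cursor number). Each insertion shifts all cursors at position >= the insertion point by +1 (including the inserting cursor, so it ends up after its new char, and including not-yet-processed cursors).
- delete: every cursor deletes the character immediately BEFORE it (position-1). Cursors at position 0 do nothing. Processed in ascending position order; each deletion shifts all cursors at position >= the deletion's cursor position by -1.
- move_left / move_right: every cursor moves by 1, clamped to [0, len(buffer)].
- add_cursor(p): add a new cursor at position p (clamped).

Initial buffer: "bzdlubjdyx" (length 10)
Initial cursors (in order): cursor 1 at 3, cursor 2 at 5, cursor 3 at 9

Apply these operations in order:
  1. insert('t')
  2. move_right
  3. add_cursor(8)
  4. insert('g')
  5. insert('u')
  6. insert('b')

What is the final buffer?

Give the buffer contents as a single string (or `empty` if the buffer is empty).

Answer: bzdtlgubutbgguubbjdytxgub

Derivation:
After op 1 (insert('t')): buffer="bzdtlutbjdytx" (len 13), cursors c1@4 c2@7 c3@12, authorship ...1..2....3.
After op 2 (move_right): buffer="bzdtlutbjdytx" (len 13), cursors c1@5 c2@8 c3@13, authorship ...1..2....3.
After op 3 (add_cursor(8)): buffer="bzdtlutbjdytx" (len 13), cursors c1@5 c2@8 c4@8 c3@13, authorship ...1..2....3.
After op 4 (insert('g')): buffer="bzdtlgutbggjdytxg" (len 17), cursors c1@6 c2@11 c4@11 c3@17, authorship ...1.1.2.24...3.3
After op 5 (insert('u')): buffer="bzdtlguutbgguujdytxgu" (len 21), cursors c1@7 c2@14 c4@14 c3@21, authorship ...1.11.2.2424...3.33
After op 6 (insert('b')): buffer="bzdtlgubutbgguubbjdytxgub" (len 25), cursors c1@8 c2@17 c4@17 c3@25, authorship ...1.111.2.242424...3.333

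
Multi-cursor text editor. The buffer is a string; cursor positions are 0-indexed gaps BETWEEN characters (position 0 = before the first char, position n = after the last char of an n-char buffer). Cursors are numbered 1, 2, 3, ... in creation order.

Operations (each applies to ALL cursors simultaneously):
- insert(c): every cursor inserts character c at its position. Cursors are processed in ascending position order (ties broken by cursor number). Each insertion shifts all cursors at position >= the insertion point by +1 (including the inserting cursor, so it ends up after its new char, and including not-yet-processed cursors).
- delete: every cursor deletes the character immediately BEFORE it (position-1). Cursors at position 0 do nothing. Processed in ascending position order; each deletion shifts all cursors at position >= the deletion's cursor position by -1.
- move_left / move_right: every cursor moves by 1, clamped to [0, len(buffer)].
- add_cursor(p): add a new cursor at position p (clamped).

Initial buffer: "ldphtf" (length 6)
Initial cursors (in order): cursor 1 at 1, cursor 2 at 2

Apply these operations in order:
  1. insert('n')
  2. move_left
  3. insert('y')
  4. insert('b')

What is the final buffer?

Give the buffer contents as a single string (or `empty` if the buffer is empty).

After op 1 (insert('n')): buffer="lndnphtf" (len 8), cursors c1@2 c2@4, authorship .1.2....
After op 2 (move_left): buffer="lndnphtf" (len 8), cursors c1@1 c2@3, authorship .1.2....
After op 3 (insert('y')): buffer="lyndynphtf" (len 10), cursors c1@2 c2@5, authorship .11.22....
After op 4 (insert('b')): buffer="lybndybnphtf" (len 12), cursors c1@3 c2@7, authorship .111.222....

Answer: lybndybnphtf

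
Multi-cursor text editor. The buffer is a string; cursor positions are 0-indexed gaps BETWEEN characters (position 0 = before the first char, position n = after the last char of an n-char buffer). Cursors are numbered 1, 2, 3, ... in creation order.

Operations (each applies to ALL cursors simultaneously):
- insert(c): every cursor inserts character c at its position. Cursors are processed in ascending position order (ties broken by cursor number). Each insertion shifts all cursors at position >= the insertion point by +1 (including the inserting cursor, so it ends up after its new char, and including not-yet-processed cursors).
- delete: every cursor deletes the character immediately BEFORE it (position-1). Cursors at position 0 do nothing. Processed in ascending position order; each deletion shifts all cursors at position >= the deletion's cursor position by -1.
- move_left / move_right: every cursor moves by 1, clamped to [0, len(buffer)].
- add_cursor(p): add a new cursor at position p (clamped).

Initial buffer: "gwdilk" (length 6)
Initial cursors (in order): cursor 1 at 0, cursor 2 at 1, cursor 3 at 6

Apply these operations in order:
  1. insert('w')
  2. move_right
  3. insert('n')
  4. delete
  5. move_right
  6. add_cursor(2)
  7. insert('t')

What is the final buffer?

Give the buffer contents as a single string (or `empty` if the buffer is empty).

Answer: wgtwtwdtilkwt

Derivation:
After op 1 (insert('w')): buffer="wgwwdilkw" (len 9), cursors c1@1 c2@3 c3@9, authorship 1.2.....3
After op 2 (move_right): buffer="wgwwdilkw" (len 9), cursors c1@2 c2@4 c3@9, authorship 1.2.....3
After op 3 (insert('n')): buffer="wgnwwndilkwn" (len 12), cursors c1@3 c2@6 c3@12, authorship 1.12.2....33
After op 4 (delete): buffer="wgwwdilkw" (len 9), cursors c1@2 c2@4 c3@9, authorship 1.2.....3
After op 5 (move_right): buffer="wgwwdilkw" (len 9), cursors c1@3 c2@5 c3@9, authorship 1.2.....3
After op 6 (add_cursor(2)): buffer="wgwwdilkw" (len 9), cursors c4@2 c1@3 c2@5 c3@9, authorship 1.2.....3
After op 7 (insert('t')): buffer="wgtwtwdtilkwt" (len 13), cursors c4@3 c1@5 c2@8 c3@13, authorship 1.421..2...33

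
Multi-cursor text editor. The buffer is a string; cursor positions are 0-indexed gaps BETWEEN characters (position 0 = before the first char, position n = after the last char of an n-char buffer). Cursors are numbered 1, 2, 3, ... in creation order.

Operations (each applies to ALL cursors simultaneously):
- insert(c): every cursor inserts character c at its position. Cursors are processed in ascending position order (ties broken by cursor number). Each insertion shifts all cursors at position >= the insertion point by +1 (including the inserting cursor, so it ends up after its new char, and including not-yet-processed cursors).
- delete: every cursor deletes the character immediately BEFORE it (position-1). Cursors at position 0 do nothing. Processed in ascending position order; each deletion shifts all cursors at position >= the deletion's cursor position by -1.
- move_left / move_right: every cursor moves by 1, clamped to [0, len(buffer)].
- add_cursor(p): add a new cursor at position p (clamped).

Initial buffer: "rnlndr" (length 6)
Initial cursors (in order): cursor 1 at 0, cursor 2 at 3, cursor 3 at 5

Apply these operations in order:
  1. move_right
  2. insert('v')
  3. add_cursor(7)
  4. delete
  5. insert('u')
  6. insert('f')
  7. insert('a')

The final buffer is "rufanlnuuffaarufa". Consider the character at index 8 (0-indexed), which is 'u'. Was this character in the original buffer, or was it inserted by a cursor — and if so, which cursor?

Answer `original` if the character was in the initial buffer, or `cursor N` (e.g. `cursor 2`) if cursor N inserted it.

Answer: cursor 4

Derivation:
After op 1 (move_right): buffer="rnlndr" (len 6), cursors c1@1 c2@4 c3@6, authorship ......
After op 2 (insert('v')): buffer="rvnlnvdrv" (len 9), cursors c1@2 c2@6 c3@9, authorship .1...2..3
After op 3 (add_cursor(7)): buffer="rvnlnvdrv" (len 9), cursors c1@2 c2@6 c4@7 c3@9, authorship .1...2..3
After op 4 (delete): buffer="rnlnr" (len 5), cursors c1@1 c2@4 c4@4 c3@5, authorship .....
After op 5 (insert('u')): buffer="runlnuuru" (len 9), cursors c1@2 c2@7 c4@7 c3@9, authorship .1...24.3
After op 6 (insert('f')): buffer="rufnlnuuffruf" (len 13), cursors c1@3 c2@10 c4@10 c3@13, authorship .11...2424.33
After op 7 (insert('a')): buffer="rufanlnuuffaarufa" (len 17), cursors c1@4 c2@13 c4@13 c3@17, authorship .111...242424.333
Authorship (.=original, N=cursor N): . 1 1 1 . . . 2 4 2 4 2 4 . 3 3 3
Index 8: author = 4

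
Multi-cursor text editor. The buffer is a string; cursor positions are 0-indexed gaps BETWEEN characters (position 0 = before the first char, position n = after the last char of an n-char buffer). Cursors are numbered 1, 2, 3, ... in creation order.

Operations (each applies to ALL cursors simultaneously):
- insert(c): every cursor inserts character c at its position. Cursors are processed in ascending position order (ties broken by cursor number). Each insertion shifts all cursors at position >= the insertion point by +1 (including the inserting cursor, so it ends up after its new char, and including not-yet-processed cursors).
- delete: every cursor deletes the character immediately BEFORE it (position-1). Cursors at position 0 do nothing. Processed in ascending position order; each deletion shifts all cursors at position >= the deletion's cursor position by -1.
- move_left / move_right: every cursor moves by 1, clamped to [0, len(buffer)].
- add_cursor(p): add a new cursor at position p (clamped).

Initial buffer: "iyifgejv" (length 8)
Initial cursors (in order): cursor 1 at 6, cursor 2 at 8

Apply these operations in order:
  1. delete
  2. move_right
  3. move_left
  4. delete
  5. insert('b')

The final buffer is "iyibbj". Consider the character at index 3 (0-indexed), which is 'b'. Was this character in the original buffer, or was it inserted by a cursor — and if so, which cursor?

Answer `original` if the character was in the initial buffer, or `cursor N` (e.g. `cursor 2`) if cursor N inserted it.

Answer: cursor 1

Derivation:
After op 1 (delete): buffer="iyifgj" (len 6), cursors c1@5 c2@6, authorship ......
After op 2 (move_right): buffer="iyifgj" (len 6), cursors c1@6 c2@6, authorship ......
After op 3 (move_left): buffer="iyifgj" (len 6), cursors c1@5 c2@5, authorship ......
After op 4 (delete): buffer="iyij" (len 4), cursors c1@3 c2@3, authorship ....
After op 5 (insert('b')): buffer="iyibbj" (len 6), cursors c1@5 c2@5, authorship ...12.
Authorship (.=original, N=cursor N): . . . 1 2 .
Index 3: author = 1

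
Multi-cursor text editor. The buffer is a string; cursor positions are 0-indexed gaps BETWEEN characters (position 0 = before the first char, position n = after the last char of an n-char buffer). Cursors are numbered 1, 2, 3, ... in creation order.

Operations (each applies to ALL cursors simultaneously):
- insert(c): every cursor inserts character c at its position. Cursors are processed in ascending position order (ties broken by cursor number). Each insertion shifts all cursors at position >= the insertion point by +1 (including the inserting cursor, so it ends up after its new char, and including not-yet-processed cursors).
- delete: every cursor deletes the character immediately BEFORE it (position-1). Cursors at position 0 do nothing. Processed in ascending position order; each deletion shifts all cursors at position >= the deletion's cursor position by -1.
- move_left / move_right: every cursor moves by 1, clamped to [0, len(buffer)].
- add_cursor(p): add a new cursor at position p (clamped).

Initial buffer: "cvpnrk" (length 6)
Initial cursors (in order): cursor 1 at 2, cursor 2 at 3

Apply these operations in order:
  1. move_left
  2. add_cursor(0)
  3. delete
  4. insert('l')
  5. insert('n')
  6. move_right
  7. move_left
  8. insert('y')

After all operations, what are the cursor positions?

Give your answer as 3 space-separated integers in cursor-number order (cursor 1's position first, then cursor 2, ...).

Answer: 9 9 9

Derivation:
After op 1 (move_left): buffer="cvpnrk" (len 6), cursors c1@1 c2@2, authorship ......
After op 2 (add_cursor(0)): buffer="cvpnrk" (len 6), cursors c3@0 c1@1 c2@2, authorship ......
After op 3 (delete): buffer="pnrk" (len 4), cursors c1@0 c2@0 c3@0, authorship ....
After op 4 (insert('l')): buffer="lllpnrk" (len 7), cursors c1@3 c2@3 c3@3, authorship 123....
After op 5 (insert('n')): buffer="lllnnnpnrk" (len 10), cursors c1@6 c2@6 c3@6, authorship 123123....
After op 6 (move_right): buffer="lllnnnpnrk" (len 10), cursors c1@7 c2@7 c3@7, authorship 123123....
After op 7 (move_left): buffer="lllnnnpnrk" (len 10), cursors c1@6 c2@6 c3@6, authorship 123123....
After op 8 (insert('y')): buffer="lllnnnyyypnrk" (len 13), cursors c1@9 c2@9 c3@9, authorship 123123123....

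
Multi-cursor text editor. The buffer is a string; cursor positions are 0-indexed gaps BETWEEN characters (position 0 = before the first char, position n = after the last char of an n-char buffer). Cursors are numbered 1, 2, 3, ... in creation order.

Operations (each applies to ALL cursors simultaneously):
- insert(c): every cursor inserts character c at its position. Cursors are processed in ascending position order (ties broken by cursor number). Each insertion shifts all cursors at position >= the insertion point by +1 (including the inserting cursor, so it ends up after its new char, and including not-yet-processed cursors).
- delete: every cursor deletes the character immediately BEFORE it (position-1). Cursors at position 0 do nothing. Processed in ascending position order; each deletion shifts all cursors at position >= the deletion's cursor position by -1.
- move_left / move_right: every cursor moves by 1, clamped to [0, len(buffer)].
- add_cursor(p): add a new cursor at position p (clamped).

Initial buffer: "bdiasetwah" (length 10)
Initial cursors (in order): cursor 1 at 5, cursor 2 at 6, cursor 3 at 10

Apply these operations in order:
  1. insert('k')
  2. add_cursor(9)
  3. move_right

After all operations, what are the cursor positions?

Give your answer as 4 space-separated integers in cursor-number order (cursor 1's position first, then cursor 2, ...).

After op 1 (insert('k')): buffer="bdiaskektwahk" (len 13), cursors c1@6 c2@8 c3@13, authorship .....1.2....3
After op 2 (add_cursor(9)): buffer="bdiaskektwahk" (len 13), cursors c1@6 c2@8 c4@9 c3@13, authorship .....1.2....3
After op 3 (move_right): buffer="bdiaskektwahk" (len 13), cursors c1@7 c2@9 c4@10 c3@13, authorship .....1.2....3

Answer: 7 9 13 10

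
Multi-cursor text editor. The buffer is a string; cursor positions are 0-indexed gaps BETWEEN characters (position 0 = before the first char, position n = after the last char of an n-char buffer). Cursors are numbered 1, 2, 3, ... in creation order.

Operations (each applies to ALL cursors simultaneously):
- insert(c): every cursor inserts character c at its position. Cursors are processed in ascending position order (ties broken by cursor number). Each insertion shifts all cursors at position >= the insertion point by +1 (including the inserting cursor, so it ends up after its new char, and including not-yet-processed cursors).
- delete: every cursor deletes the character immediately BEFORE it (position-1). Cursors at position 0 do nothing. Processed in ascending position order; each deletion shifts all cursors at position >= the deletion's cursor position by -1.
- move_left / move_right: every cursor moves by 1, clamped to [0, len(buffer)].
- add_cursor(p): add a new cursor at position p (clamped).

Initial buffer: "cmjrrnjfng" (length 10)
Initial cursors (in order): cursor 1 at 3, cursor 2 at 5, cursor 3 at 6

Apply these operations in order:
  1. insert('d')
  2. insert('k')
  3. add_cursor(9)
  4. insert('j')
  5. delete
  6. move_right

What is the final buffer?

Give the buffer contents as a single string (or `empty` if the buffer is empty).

After op 1 (insert('d')): buffer="cmjdrrdndjfng" (len 13), cursors c1@4 c2@7 c3@9, authorship ...1..2.3....
After op 2 (insert('k')): buffer="cmjdkrrdkndkjfng" (len 16), cursors c1@5 c2@9 c3@12, authorship ...11..22.33....
After op 3 (add_cursor(9)): buffer="cmjdkrrdkndkjfng" (len 16), cursors c1@5 c2@9 c4@9 c3@12, authorship ...11..22.33....
After op 4 (insert('j')): buffer="cmjdkjrrdkjjndkjjfng" (len 20), cursors c1@6 c2@12 c4@12 c3@16, authorship ...111..2224.333....
After op 5 (delete): buffer="cmjdkrrdkndkjfng" (len 16), cursors c1@5 c2@9 c4@9 c3@12, authorship ...11..22.33....
After op 6 (move_right): buffer="cmjdkrrdkndkjfng" (len 16), cursors c1@6 c2@10 c4@10 c3@13, authorship ...11..22.33....

Answer: cmjdkrrdkndkjfng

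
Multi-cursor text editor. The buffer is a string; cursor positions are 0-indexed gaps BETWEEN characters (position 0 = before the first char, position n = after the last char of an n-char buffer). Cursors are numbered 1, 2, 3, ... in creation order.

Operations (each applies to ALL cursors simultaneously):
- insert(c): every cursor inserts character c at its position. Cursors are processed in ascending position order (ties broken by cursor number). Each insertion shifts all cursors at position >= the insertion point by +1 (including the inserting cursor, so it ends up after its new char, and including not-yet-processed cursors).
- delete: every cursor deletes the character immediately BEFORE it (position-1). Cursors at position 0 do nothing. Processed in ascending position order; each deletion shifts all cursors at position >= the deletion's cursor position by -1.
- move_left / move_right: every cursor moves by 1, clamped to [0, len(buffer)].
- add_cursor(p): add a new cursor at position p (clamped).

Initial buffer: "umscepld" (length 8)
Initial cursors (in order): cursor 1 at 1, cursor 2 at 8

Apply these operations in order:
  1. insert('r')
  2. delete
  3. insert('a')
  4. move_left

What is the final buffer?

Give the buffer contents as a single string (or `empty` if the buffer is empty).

After op 1 (insert('r')): buffer="urmscepldr" (len 10), cursors c1@2 c2@10, authorship .1.......2
After op 2 (delete): buffer="umscepld" (len 8), cursors c1@1 c2@8, authorship ........
After op 3 (insert('a')): buffer="uamsceplda" (len 10), cursors c1@2 c2@10, authorship .1.......2
After op 4 (move_left): buffer="uamsceplda" (len 10), cursors c1@1 c2@9, authorship .1.......2

Answer: uamsceplda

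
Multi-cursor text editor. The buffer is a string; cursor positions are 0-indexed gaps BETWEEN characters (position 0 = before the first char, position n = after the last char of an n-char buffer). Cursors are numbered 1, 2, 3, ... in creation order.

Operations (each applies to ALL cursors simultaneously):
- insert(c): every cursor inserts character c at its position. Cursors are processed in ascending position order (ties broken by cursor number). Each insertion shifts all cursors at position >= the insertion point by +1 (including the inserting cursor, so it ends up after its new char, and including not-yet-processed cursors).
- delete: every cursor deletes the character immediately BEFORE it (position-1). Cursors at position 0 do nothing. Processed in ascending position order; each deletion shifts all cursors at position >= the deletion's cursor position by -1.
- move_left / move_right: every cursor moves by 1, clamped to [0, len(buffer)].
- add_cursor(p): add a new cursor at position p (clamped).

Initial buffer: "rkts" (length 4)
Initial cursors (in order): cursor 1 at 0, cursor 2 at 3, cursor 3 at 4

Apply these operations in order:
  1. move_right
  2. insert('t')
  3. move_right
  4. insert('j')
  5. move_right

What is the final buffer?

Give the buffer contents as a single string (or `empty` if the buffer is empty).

Answer: rtkjtsttjj

Derivation:
After op 1 (move_right): buffer="rkts" (len 4), cursors c1@1 c2@4 c3@4, authorship ....
After op 2 (insert('t')): buffer="rtktstt" (len 7), cursors c1@2 c2@7 c3@7, authorship .1...23
After op 3 (move_right): buffer="rtktstt" (len 7), cursors c1@3 c2@7 c3@7, authorship .1...23
After op 4 (insert('j')): buffer="rtkjtsttjj" (len 10), cursors c1@4 c2@10 c3@10, authorship .1.1..2323
After op 5 (move_right): buffer="rtkjtsttjj" (len 10), cursors c1@5 c2@10 c3@10, authorship .1.1..2323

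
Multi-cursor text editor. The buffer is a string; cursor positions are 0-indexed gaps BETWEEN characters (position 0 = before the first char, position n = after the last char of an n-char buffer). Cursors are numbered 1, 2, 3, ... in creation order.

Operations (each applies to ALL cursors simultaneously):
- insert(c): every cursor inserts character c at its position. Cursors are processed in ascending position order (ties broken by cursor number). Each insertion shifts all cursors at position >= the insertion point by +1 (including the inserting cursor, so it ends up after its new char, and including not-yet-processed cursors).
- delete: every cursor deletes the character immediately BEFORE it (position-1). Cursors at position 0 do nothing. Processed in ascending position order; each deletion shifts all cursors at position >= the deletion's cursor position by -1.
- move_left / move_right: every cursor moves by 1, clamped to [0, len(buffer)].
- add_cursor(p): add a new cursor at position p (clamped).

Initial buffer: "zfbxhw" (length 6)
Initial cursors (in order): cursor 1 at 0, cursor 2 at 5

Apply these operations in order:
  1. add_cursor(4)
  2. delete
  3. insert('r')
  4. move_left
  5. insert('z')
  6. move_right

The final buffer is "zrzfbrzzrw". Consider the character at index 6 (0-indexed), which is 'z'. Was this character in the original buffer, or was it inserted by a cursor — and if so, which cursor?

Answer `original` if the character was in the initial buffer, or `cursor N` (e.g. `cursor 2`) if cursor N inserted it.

After op 1 (add_cursor(4)): buffer="zfbxhw" (len 6), cursors c1@0 c3@4 c2@5, authorship ......
After op 2 (delete): buffer="zfbw" (len 4), cursors c1@0 c2@3 c3@3, authorship ....
After op 3 (insert('r')): buffer="rzfbrrw" (len 7), cursors c1@1 c2@6 c3@6, authorship 1...23.
After op 4 (move_left): buffer="rzfbrrw" (len 7), cursors c1@0 c2@5 c3@5, authorship 1...23.
After op 5 (insert('z')): buffer="zrzfbrzzrw" (len 10), cursors c1@1 c2@8 c3@8, authorship 11...2233.
After op 6 (move_right): buffer="zrzfbrzzrw" (len 10), cursors c1@2 c2@9 c3@9, authorship 11...2233.
Authorship (.=original, N=cursor N): 1 1 . . . 2 2 3 3 .
Index 6: author = 2

Answer: cursor 2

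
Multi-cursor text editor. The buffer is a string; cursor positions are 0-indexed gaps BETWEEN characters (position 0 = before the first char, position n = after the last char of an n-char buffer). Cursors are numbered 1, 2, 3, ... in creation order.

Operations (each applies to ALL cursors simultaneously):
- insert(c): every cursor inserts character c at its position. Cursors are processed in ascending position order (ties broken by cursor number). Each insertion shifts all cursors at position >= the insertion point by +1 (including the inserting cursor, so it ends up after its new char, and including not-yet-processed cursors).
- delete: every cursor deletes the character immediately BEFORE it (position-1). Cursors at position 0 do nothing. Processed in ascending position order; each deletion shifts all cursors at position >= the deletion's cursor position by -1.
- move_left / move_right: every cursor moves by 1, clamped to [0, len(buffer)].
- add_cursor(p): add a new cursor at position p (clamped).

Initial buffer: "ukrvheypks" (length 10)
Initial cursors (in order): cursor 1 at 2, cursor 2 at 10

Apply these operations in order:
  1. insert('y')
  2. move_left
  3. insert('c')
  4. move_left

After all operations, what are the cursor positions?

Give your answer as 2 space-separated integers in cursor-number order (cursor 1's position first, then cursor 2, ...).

After op 1 (insert('y')): buffer="ukyrvheypksy" (len 12), cursors c1@3 c2@12, authorship ..1........2
After op 2 (move_left): buffer="ukyrvheypksy" (len 12), cursors c1@2 c2@11, authorship ..1........2
After op 3 (insert('c')): buffer="ukcyrvheypkscy" (len 14), cursors c1@3 c2@13, authorship ..11........22
After op 4 (move_left): buffer="ukcyrvheypkscy" (len 14), cursors c1@2 c2@12, authorship ..11........22

Answer: 2 12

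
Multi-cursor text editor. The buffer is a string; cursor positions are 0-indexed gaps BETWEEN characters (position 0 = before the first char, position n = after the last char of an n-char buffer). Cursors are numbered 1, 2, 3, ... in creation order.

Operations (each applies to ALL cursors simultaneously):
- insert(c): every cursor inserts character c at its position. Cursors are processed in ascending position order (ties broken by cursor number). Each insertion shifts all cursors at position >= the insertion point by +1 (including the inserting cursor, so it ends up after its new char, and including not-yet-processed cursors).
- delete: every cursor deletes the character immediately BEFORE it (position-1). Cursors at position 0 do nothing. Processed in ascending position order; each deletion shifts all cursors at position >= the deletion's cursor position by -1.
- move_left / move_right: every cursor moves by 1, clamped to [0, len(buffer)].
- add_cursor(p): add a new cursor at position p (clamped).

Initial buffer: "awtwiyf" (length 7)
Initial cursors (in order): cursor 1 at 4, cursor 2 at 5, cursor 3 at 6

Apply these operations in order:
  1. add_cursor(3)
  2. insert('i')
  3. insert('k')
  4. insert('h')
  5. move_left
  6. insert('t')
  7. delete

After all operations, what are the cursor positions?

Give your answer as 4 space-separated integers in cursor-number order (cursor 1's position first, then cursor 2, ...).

After op 1 (add_cursor(3)): buffer="awtwiyf" (len 7), cursors c4@3 c1@4 c2@5 c3@6, authorship .......
After op 2 (insert('i')): buffer="awtiwiiiyif" (len 11), cursors c4@4 c1@6 c2@8 c3@10, authorship ...4.1.2.3.
After op 3 (insert('k')): buffer="awtikwikiikyikf" (len 15), cursors c4@5 c1@8 c2@11 c3@14, authorship ...44.11.22.33.
After op 4 (insert('h')): buffer="awtikhwikhiikhyikhf" (len 19), cursors c4@6 c1@10 c2@14 c3@18, authorship ...444.111.222.333.
After op 5 (move_left): buffer="awtikhwikhiikhyikhf" (len 19), cursors c4@5 c1@9 c2@13 c3@17, authorship ...444.111.222.333.
After op 6 (insert('t')): buffer="awtikthwikthiikthyikthf" (len 23), cursors c4@6 c1@11 c2@16 c3@21, authorship ...4444.1111.2222.3333.
After op 7 (delete): buffer="awtikhwikhiikhyikhf" (len 19), cursors c4@5 c1@9 c2@13 c3@17, authorship ...444.111.222.333.

Answer: 9 13 17 5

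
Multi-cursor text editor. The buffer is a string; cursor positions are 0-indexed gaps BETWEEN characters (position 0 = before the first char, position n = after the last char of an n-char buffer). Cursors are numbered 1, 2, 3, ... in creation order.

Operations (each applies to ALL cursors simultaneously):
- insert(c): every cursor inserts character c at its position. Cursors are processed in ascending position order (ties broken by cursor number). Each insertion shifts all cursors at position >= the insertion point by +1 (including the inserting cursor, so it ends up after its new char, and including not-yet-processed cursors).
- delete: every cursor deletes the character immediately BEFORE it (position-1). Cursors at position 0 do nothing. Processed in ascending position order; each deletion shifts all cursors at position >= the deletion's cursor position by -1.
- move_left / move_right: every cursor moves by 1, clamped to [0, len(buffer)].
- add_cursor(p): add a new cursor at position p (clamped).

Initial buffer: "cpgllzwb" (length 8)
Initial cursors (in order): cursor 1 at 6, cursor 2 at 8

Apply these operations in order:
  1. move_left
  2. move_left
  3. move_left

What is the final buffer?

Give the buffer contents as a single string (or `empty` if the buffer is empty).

Answer: cpgllzwb

Derivation:
After op 1 (move_left): buffer="cpgllzwb" (len 8), cursors c1@5 c2@7, authorship ........
After op 2 (move_left): buffer="cpgllzwb" (len 8), cursors c1@4 c2@6, authorship ........
After op 3 (move_left): buffer="cpgllzwb" (len 8), cursors c1@3 c2@5, authorship ........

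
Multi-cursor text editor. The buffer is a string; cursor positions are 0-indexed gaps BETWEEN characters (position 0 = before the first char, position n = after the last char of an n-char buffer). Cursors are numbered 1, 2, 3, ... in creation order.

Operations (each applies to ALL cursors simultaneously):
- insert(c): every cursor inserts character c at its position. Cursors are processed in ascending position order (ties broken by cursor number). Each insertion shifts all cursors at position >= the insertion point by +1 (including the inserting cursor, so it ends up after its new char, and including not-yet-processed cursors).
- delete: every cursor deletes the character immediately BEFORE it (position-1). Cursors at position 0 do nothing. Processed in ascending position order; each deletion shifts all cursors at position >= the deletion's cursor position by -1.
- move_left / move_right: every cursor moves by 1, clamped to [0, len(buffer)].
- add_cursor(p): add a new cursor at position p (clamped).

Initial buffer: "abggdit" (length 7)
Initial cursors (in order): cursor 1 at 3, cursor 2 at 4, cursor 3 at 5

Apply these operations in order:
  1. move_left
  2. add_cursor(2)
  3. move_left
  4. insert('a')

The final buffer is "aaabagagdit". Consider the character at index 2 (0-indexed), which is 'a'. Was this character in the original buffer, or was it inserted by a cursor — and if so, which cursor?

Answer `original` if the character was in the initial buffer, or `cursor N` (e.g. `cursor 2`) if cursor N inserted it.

After op 1 (move_left): buffer="abggdit" (len 7), cursors c1@2 c2@3 c3@4, authorship .......
After op 2 (add_cursor(2)): buffer="abggdit" (len 7), cursors c1@2 c4@2 c2@3 c3@4, authorship .......
After op 3 (move_left): buffer="abggdit" (len 7), cursors c1@1 c4@1 c2@2 c3@3, authorship .......
After op 4 (insert('a')): buffer="aaabagagdit" (len 11), cursors c1@3 c4@3 c2@5 c3@7, authorship .14.2.3....
Authorship (.=original, N=cursor N): . 1 4 . 2 . 3 . . . .
Index 2: author = 4

Answer: cursor 4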